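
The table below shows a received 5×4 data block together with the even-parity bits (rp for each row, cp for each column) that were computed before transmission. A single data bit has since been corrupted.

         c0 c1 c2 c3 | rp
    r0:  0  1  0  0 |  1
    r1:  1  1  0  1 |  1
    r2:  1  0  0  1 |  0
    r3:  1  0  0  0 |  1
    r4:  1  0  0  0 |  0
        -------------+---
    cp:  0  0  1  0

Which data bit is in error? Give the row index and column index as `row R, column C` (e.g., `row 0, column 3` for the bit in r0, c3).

Recompute each row's even parity and compare to rp:
  r0: data parity 1, sent rp 1 → ok
  r1: data parity 1, sent rp 1 → ok
  r2: data parity 0, sent rp 0 → ok
  r3: data parity 1, sent rp 1 → ok
  r4: data parity 1, sent rp 0 → mismatch
Recompute each column's even parity and compare to cp:
  c0: data parity 0, sent cp 0 → ok
  c1: data parity 0, sent cp 0 → ok
  c2: data parity 0, sent cp 1 → mismatch
  c3: data parity 0, sent cp 0 → ok
Exactly one row (r4) and one column (c2) fail → the flipped bit is at their intersection.

row 4, column 2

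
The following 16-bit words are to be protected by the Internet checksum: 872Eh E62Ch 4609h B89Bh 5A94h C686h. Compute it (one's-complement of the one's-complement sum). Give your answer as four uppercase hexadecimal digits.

72E4

One's-complement addition (fold any carry out of bit 15 back into bit 0):
  0x872E + 0xE62C = 0x16D5A → wrap carry → 0x6D5B
  0x6D5B + 0x4609 = 0x0B364
  0xB364 + 0xB89B = 0x16BFF → wrap carry → 0x6C00
  0x6C00 + 0x5A94 = 0x0C694
  0xC694 + 0xC686 = 0x18D1A → wrap carry → 0x8D1B
One's-complement sum = 0x8D1B.
Checksum = ~0x8D1B & 0xFFFF = 0x72E4.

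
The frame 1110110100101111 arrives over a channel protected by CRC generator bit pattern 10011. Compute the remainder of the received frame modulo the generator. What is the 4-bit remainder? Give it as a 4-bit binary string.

Modulo-2 division of 1110110100101111 by 10011:
  pos 0: 11101 XOR 10011 = 01110
  pos 1: 11101 XOR 10011 = 01110
  pos 2: 11100 XOR 10011 = 01111
  pos 3: 11111 XOR 10011 = 01100
  pos 4: 11000 XOR 10011 = 01011
  pos 5: 10110 XOR 10011 = 00101
  pos 7: 10110 XOR 10011 = 00101
  pos 9: 10111 XOR 10011 = 00100
  pos 11: 10011 XOR 10011 = 00000
Remainder = 0000 (zero — the frame passes the CRC check).

0000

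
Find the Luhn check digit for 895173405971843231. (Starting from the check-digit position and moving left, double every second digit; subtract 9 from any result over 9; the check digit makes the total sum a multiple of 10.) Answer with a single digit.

Partial digits right→left: 1 3 2 3 4 8 1 7 9 5 0 4 3 7 1 5 9 8
Double every second digit counting from the check-digit position (so the 1st, 3rd, 5th, ... of the partial from the right).
  doubled (with −9 where >9): 2 4 8 2 9 0 6 2 9 → sum 42
  kept as-is: 3 3 8 7 5 4 7 5 8 → sum 50
Total = 42 + 50 = 92.
Check digit = (10 − (92 mod 10)) mod 10 = 8.

8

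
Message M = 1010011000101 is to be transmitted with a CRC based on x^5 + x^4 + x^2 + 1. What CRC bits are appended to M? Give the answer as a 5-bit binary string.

Append 5 zeros: 101001100010100000. Divide by 110101 (XOR where the leading bit is 1):
  pos 0: 101001 XOR 110101 = 011100
  pos 1: 111001 XOR 110101 = 001100
  pos 3: 110000 XOR 110101 = 000101
  pos 6: 101010 XOR 110101 = 011111
  pos 7: 111111 XOR 110101 = 001010
  pos 9: 101000 XOR 110101 = 011101
  pos 10: 111010 XOR 110101 = 001111
  pos 12: 111100 XOR 110101 = 001001
Remainder (last 5 bits) = 01001. This is the CRC / FCS.

01001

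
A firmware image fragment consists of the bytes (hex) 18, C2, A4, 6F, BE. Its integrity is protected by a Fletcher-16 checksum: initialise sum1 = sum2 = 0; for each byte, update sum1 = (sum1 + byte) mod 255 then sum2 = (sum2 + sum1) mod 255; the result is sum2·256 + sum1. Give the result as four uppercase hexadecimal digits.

0FAD

Running sums (mod 255):
  after byte 0 (18): sum1=24, sum2=24
  after byte 1 (C2): sum1=218, sum2=242
  after byte 2 (A4): sum1=127, sum2=114
  after byte 3 (6F): sum1=238, sum2=97
  after byte 4 (BE): sum1=173, sum2=15
Checksum = sum2·256 + sum1 = 15·256 + 173 = 4013 = 0x0FAD.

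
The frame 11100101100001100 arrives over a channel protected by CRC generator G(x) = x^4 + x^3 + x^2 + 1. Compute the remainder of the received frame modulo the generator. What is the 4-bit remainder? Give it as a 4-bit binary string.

0000

Modulo-2 division of 11100101100001100 by 11101:
  pos 0: 11100 XOR 11101 = 00001
  pos 4: 11011 XOR 11101 = 00110
  pos 6: 11000 XOR 11101 = 00101
  pos 8: 10100 XOR 11101 = 01001
  pos 9: 10011 XOR 11101 = 01110
  pos 10: 11101 XOR 11101 = 00000
Remainder = 0000 (zero — the frame passes the CRC check).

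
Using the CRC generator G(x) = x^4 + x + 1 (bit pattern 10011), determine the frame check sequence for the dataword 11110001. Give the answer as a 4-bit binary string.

Append 4 zeros: 111100010000. Divide by 10011 (XOR where the leading bit is 1):
  pos 0: 11110 XOR 10011 = 01101
  pos 1: 11010 XOR 10011 = 01001
  pos 2: 10010 XOR 10011 = 00001
  pos 6: 11000 XOR 10011 = 01011
  pos 7: 10110 XOR 10011 = 00101
Remainder (last 4 bits) = 0101. This is the CRC / FCS.

0101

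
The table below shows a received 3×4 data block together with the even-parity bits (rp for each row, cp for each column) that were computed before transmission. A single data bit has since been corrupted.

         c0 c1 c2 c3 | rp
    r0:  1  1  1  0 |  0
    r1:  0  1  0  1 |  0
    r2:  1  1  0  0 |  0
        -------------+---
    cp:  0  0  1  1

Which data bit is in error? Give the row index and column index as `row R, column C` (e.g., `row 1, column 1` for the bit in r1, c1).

Recompute each row's even parity and compare to rp:
  r0: data parity 1, sent rp 0 → mismatch
  r1: data parity 0, sent rp 0 → ok
  r2: data parity 0, sent rp 0 → ok
Recompute each column's even parity and compare to cp:
  c0: data parity 0, sent cp 0 → ok
  c1: data parity 1, sent cp 0 → mismatch
  c2: data parity 1, sent cp 1 → ok
  c3: data parity 1, sent cp 1 → ok
Exactly one row (r0) and one column (c1) fail → the flipped bit is at their intersection.

row 0, column 1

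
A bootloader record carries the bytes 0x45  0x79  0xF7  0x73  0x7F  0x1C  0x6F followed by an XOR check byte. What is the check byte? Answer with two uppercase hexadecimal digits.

B4

XOR the bytes together:
  start with 0x45
  0x45 ⊕ 0x79 = 0x3C
  0x3C ⊕ 0xF7 = 0xCB
  0xCB ⊕ 0x73 = 0xB8
  0xB8 ⊕ 0x7F = 0xC7
  0xC7 ⊕ 0x1C = 0xDB
  0xDB ⊕ 0x6F = 0xB4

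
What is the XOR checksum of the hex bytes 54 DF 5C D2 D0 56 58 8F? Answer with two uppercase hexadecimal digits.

54

XOR the bytes together:
  start with 0x54
  0x54 ⊕ 0xDF = 0x8B
  0x8B ⊕ 0x5C = 0xD7
  0xD7 ⊕ 0xD2 = 0x05
  0x05 ⊕ 0xD0 = 0xD5
  0xD5 ⊕ 0x56 = 0x83
  0x83 ⊕ 0x58 = 0xDB
  0xDB ⊕ 0x8F = 0x54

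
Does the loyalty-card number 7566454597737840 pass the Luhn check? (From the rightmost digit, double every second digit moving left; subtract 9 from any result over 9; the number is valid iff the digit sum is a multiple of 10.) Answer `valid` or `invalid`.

valid

From the right, keep odd positions and double even positions (subtract 9 from any doubled value over 9):
  doubled (positions 2,4,...): 8 5 5 9 8 8 3 5 → sum 51
  kept (positions 1,3,...): 0 8 3 7 5 5 6 5 → sum 39
Total = 90.
90 mod 10 = 0, so the number is valid.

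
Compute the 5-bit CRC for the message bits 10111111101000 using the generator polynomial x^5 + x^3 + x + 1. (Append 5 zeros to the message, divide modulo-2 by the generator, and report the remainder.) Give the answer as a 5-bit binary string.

Append 5 zeros: 1011111110100000000. Divide by 101011 (XOR where the leading bit is 1):
  pos 0: 101111 XOR 101011 = 000100
  pos 3: 100111 XOR 101011 = 001100
  pos 5: 110001 XOR 101011 = 011010
  pos 6: 110100 XOR 101011 = 011111
  pos 7: 111110 XOR 101011 = 010101
  pos 8: 101010 XOR 101011 = 000001
  pos 13: 100000 XOR 101011 = 001011
Remainder (last 5 bits) = 01011. This is the CRC / FCS.

01011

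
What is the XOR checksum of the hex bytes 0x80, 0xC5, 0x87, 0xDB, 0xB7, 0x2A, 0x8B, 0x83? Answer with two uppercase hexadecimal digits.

XOR the bytes together:
  start with 0x80
  0x80 ⊕ 0xC5 = 0x45
  0x45 ⊕ 0x87 = 0xC2
  0xC2 ⊕ 0xDB = 0x19
  0x19 ⊕ 0xB7 = 0xAE
  0xAE ⊕ 0x2A = 0x84
  0x84 ⊕ 0x8B = 0x0F
  0x0F ⊕ 0x83 = 0x8C

8C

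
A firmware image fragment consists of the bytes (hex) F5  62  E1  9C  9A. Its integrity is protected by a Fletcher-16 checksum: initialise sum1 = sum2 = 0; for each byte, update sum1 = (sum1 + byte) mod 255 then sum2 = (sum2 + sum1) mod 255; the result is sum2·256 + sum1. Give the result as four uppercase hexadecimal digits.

Running sums (mod 255):
  after byte 0 (F5): sum1=245, sum2=245
  after byte 1 (62): sum1=88, sum2=78
  after byte 2 (E1): sum1=58, sum2=136
  after byte 3 (9C): sum1=214, sum2=95
  after byte 4 (9A): sum1=113, sum2=208
Checksum = sum2·256 + sum1 = 208·256 + 113 = 53361 = 0xD071.

D071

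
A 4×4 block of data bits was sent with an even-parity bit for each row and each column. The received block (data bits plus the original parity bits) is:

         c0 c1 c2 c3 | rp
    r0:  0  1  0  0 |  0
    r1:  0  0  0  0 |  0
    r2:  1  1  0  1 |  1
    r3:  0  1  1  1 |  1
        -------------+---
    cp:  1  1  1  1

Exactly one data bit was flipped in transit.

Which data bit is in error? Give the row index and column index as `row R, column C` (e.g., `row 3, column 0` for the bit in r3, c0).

row 0, column 3

Recompute each row's even parity and compare to rp:
  r0: data parity 1, sent rp 0 → mismatch
  r1: data parity 0, sent rp 0 → ok
  r2: data parity 1, sent rp 1 → ok
  r3: data parity 1, sent rp 1 → ok
Recompute each column's even parity and compare to cp:
  c0: data parity 1, sent cp 1 → ok
  c1: data parity 1, sent cp 1 → ok
  c2: data parity 1, sent cp 1 → ok
  c3: data parity 0, sent cp 1 → mismatch
Exactly one row (r0) and one column (c3) fail → the flipped bit is at their intersection.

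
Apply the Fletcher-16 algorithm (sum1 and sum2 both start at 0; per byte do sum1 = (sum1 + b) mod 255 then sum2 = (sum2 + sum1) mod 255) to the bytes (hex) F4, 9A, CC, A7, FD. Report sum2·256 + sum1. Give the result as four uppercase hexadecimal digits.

E602

Running sums (mod 255):
  after byte 0 (F4): sum1=244, sum2=244
  after byte 1 (9A): sum1=143, sum2=132
  after byte 2 (CC): sum1=92, sum2=224
  after byte 3 (A7): sum1=4, sum2=228
  after byte 4 (FD): sum1=2, sum2=230
Checksum = sum2·256 + sum1 = 230·256 + 2 = 58882 = 0xE602.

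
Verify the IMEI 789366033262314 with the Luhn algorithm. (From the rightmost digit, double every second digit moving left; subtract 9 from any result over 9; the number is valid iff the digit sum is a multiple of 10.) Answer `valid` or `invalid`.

From the right, keep odd positions and double even positions (subtract 9 from any doubled value over 9):
  doubled (positions 2,4,...): 2 4 4 6 3 6 7 → sum 32
  kept (positions 1,3,...): 4 3 6 3 0 6 9 7 → sum 38
Total = 70.
70 mod 10 = 0, so the number is valid.

valid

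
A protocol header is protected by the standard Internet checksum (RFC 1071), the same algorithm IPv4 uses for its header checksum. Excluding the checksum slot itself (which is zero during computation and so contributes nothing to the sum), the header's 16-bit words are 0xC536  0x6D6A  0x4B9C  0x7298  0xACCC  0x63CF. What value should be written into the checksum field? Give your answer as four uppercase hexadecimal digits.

One's-complement addition (fold any carry out of bit 15 back into bit 0):
  0xC536 + 0x6D6A = 0x132A0 → wrap carry → 0x32A1
  0x32A1 + 0x4B9C = 0x07E3D
  0x7E3D + 0x7298 = 0x0F0D5
  0xF0D5 + 0xACCC = 0x19DA1 → wrap carry → 0x9DA2
  0x9DA2 + 0x63CF = 0x10171 → wrap carry → 0x0172
One's-complement sum = 0x0172.
Checksum = ~0x0172 & 0xFFFF = 0xFE8D.

FE8D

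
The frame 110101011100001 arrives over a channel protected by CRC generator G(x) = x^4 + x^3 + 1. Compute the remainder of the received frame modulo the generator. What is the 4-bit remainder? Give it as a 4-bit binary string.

Modulo-2 division of 110101011100001 by 11001:
  pos 0: 11010 XOR 11001 = 00011
  pos 3: 11101 XOR 11001 = 00100
  pos 5: 10011 XOR 11001 = 01010
  pos 6: 10100 XOR 11001 = 01101
  pos 7: 11010 XOR 11001 = 00011
  pos 10: 11001 XOR 11001 = 00000
Remainder = 0000 (zero — the frame passes the CRC check).

0000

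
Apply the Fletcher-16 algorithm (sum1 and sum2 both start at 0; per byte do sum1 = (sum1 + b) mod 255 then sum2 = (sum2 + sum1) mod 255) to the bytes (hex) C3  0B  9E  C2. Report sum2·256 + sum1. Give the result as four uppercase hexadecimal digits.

3030

Running sums (mod 255):
  after byte 0 (C3): sum1=195, sum2=195
  after byte 1 (0B): sum1=206, sum2=146
  after byte 2 (9E): sum1=109, sum2=0
  after byte 3 (C2): sum1=48, sum2=48
Checksum = sum2·256 + sum1 = 48·256 + 48 = 12336 = 0x3030.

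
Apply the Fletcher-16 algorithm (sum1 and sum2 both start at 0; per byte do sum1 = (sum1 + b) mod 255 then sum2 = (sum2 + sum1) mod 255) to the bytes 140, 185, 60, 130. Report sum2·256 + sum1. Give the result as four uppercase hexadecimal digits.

Running sums (mod 255):
  after byte 0 (140): sum1=140, sum2=140
  after byte 1 (185): sum1=70, sum2=210
  after byte 2 (60): sum1=130, sum2=85
  after byte 3 (130): sum1=5, sum2=90
Checksum = sum2·256 + sum1 = 90·256 + 5 = 23045 = 0x5A05.

5A05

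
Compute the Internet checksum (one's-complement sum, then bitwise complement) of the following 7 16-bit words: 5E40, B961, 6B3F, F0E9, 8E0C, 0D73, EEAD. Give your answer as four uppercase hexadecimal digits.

0207

One's-complement addition (fold any carry out of bit 15 back into bit 0):
  0x5E40 + 0xB961 = 0x117A1 → wrap carry → 0x17A2
  0x17A2 + 0x6B3F = 0x082E1
  0x82E1 + 0xF0E9 = 0x173CA → wrap carry → 0x73CB
  0x73CB + 0x8E0C = 0x101D7 → wrap carry → 0x01D8
  0x01D8 + 0x0D73 = 0x00F4B
  0x0F4B + 0xEEAD = 0x0FDF8
One's-complement sum = 0xFDF8.
Checksum = ~0xFDF8 & 0xFFFF = 0x0207.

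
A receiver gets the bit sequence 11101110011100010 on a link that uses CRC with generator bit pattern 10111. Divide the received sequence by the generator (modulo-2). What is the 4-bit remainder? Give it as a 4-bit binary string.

Modulo-2 division of 11101110011100010 by 10111:
  pos 0: 11101 XOR 10111 = 01010
  pos 1: 10101 XOR 10111 = 00010
  pos 4: 10100 XOR 10111 = 00011
  pos 7: 11111 XOR 10111 = 01000
  pos 8: 10000 XOR 10111 = 00111
  pos 10: 11100 XOR 10111 = 01011
  pos 11: 10111 XOR 10111 = 00000
Remainder = 0000 (zero — the frame passes the CRC check).

0000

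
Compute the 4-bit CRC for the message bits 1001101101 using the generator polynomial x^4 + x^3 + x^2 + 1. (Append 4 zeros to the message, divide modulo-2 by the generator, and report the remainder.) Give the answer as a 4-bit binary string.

Append 4 zeros: 10011011010000. Divide by 11101 (XOR where the leading bit is 1):
  pos 0: 10011 XOR 11101 = 01110
  pos 1: 11100 XOR 11101 = 00001
  pos 5: 11101 XOR 11101 = 00000
Remainder (last 4 bits) = 0000. This is the CRC / FCS.

0000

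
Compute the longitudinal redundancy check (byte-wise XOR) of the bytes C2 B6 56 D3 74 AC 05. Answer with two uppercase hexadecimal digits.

XOR the bytes together:
  start with 0xC2
  0xC2 ⊕ 0xB6 = 0x74
  0x74 ⊕ 0x56 = 0x22
  0x22 ⊕ 0xD3 = 0xF1
  0xF1 ⊕ 0x74 = 0x85
  0x85 ⊕ 0xAC = 0x29
  0x29 ⊕ 0x05 = 0x2C

2C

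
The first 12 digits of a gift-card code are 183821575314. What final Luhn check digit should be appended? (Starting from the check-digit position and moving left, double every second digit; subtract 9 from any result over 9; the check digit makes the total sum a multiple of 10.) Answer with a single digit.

Partial digits right→left: 4 1 3 5 7 5 1 2 8 3 8 1
Double every second digit counting from the check-digit position (so the 1st, 3rd, 5th, ... of the partial from the right).
  doubled (with −9 where >9): 8 6 5 2 7 7 → sum 35
  kept as-is: 1 5 5 2 3 1 → sum 17
Total = 35 + 17 = 52.
Check digit = (10 − (52 mod 10)) mod 10 = 8.

8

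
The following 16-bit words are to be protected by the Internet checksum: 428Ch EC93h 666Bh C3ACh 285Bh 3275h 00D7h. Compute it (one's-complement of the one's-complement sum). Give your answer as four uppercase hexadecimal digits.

4B20

One's-complement addition (fold any carry out of bit 15 back into bit 0):
  0x428C + 0xEC93 = 0x12F1F → wrap carry → 0x2F20
  0x2F20 + 0x666B = 0x0958B
  0x958B + 0xC3AC = 0x15937 → wrap carry → 0x5938
  0x5938 + 0x285B = 0x08193
  0x8193 + 0x3275 = 0x0B408
  0xB408 + 0x00D7 = 0x0B4DF
One's-complement sum = 0xB4DF.
Checksum = ~0xB4DF & 0xFFFF = 0x4B20.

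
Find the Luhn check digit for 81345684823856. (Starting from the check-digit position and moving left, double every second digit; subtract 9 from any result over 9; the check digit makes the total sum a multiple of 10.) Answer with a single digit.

5

Partial digits right→left: 6 5 8 3 2 8 4 8 6 5 4 3 1 8
Double every second digit counting from the check-digit position (so the 1st, 3rd, 5th, ... of the partial from the right).
  doubled (with −9 where >9): 3 7 4 8 3 8 2 → sum 35
  kept as-is: 5 3 8 8 5 3 8 → sum 40
Total = 35 + 40 = 75.
Check digit = (10 − (75 mod 10)) mod 10 = 5.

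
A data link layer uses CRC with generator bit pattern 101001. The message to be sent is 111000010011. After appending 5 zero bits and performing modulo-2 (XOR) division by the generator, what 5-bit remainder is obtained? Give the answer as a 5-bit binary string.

Append 5 zeros: 11100001001100000. Divide by 101001 (XOR where the leading bit is 1):
  pos 0: 111000 XOR 101001 = 010001
  pos 1: 100010 XOR 101001 = 001011
  pos 3: 101110 XOR 101001 = 000111
  pos 6: 111011 XOR 101001 = 010010
  pos 7: 100100 XOR 101001 = 001101
  pos 9: 110100 XOR 101001 = 011101
  pos 10: 111010 XOR 101001 = 010011
  pos 11: 100110 XOR 101001 = 001111
Remainder (last 5 bits) = 01111. This is the CRC / FCS.

01111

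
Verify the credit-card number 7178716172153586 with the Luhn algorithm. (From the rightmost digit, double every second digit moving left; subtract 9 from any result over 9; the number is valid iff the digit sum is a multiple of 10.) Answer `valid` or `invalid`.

invalid

From the right, keep odd positions and double even positions (subtract 9 from any doubled value over 9):
  doubled (positions 2,4,...): 7 6 2 5 3 5 5 5 → sum 38
  kept (positions 1,3,...): 6 5 5 2 1 1 8 1 → sum 29
Total = 67.
67 mod 10 = 7, so the number is invalid.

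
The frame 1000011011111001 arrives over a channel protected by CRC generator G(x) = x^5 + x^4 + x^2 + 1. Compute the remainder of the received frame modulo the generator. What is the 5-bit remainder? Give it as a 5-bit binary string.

Modulo-2 division of 1000011011111001 by 110101:
  pos 0: 100001 XOR 110101 = 010100
  pos 1: 101001 XOR 110101 = 011100
  pos 2: 111000 XOR 110101 = 001101
  pos 4: 110111 XOR 110101 = 000010
  pos 8: 101110 XOR 110101 = 011011
  pos 9: 110110 XOR 110101 = 000011
Remainder = 00111 (nonzero — an error is detected).

00111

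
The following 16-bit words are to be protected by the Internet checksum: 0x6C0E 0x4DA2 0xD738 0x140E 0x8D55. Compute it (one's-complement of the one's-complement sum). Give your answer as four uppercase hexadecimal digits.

One's-complement addition (fold any carry out of bit 15 back into bit 0):
  0x6C0E + 0x4DA2 = 0x0B9B0
  0xB9B0 + 0xD738 = 0x190E8 → wrap carry → 0x90E9
  0x90E9 + 0x140E = 0x0A4F7
  0xA4F7 + 0x8D55 = 0x1324C → wrap carry → 0x324D
One's-complement sum = 0x324D.
Checksum = ~0x324D & 0xFFFF = 0xCDB2.

CDB2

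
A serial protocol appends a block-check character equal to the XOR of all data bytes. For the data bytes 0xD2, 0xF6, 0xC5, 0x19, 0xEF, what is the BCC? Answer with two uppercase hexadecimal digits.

17

XOR the bytes together:
  start with 0xD2
  0xD2 ⊕ 0xF6 = 0x24
  0x24 ⊕ 0xC5 = 0xE1
  0xE1 ⊕ 0x19 = 0xF8
  0xF8 ⊕ 0xEF = 0x17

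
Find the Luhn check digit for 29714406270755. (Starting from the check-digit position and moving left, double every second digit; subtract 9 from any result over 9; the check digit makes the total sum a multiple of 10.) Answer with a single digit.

7

Partial digits right→left: 5 5 7 0 7 2 6 0 4 4 1 7 9 2
Double every second digit counting from the check-digit position (so the 1st, 3rd, 5th, ... of the partial from the right).
  doubled (with −9 where >9): 1 5 5 3 8 2 9 → sum 33
  kept as-is: 5 0 2 0 4 7 2 → sum 20
Total = 33 + 20 = 53.
Check digit = (10 − (53 mod 10)) mod 10 = 7.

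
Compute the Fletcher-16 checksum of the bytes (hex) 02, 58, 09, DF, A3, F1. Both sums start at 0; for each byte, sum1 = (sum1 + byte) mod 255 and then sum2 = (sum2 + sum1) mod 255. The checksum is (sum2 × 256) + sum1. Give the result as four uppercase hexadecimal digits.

Running sums (mod 255):
  after byte 0 (02): sum1=2, sum2=2
  after byte 1 (58): sum1=90, sum2=92
  after byte 2 (09): sum1=99, sum2=191
  after byte 3 (DF): sum1=67, sum2=3
  after byte 4 (A3): sum1=230, sum2=233
  after byte 5 (F1): sum1=216, sum2=194
Checksum = sum2·256 + sum1 = 194·256 + 216 = 49880 = 0xC2D8.

C2D8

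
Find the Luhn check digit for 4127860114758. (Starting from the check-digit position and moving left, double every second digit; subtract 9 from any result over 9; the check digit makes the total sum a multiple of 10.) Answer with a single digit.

Partial digits right→left: 8 5 7 4 1 1 0 6 8 7 2 1 4
Double every second digit counting from the check-digit position (so the 1st, 3rd, 5th, ... of the partial from the right).
  doubled (with −9 where >9): 7 5 2 0 7 4 8 → sum 33
  kept as-is: 5 4 1 6 7 1 → sum 24
Total = 33 + 24 = 57.
Check digit = (10 − (57 mod 10)) mod 10 = 3.

3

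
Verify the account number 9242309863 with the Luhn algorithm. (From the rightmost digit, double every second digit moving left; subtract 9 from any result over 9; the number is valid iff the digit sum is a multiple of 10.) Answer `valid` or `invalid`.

valid

From the right, keep odd positions and double even positions (subtract 9 from any doubled value over 9):
  doubled (positions 2,4,...): 3 9 6 8 9 → sum 35
  kept (positions 1,3,...): 3 8 0 2 2 → sum 15
Total = 50.
50 mod 10 = 0, so the number is valid.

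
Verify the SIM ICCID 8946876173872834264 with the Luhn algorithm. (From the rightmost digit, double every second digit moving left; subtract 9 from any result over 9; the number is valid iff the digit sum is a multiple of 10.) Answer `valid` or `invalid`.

valid

From the right, keep odd positions and double even positions (subtract 9 from any doubled value over 9):
  doubled (positions 2,4,...): 3 8 7 5 6 2 5 3 9 → sum 48
  kept (positions 1,3,...): 4 2 3 2 8 7 6 8 4 8 → sum 52
Total = 100.
100 mod 10 = 0, so the number is valid.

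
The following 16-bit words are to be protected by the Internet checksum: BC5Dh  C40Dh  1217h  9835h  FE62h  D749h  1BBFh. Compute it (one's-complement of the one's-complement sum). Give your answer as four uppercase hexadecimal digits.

E3DB

One's-complement addition (fold any carry out of bit 15 back into bit 0):
  0xBC5D + 0xC40D = 0x1806A → wrap carry → 0x806B
  0x806B + 0x1217 = 0x09282
  0x9282 + 0x9835 = 0x12AB7 → wrap carry → 0x2AB8
  0x2AB8 + 0xFE62 = 0x1291A → wrap carry → 0x291B
  0x291B + 0xD749 = 0x10064 → wrap carry → 0x0065
  0x0065 + 0x1BBF = 0x01C24
One's-complement sum = 0x1C24.
Checksum = ~0x1C24 & 0xFFFF = 0xE3DB.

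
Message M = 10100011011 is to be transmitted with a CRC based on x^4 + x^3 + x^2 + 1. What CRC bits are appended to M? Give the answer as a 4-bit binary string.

1111

Append 4 zeros: 101000110110000. Divide by 11101 (XOR where the leading bit is 1):
  pos 0: 10100 XOR 11101 = 01001
  pos 1: 10010 XOR 11101 = 01111
  pos 2: 11111 XOR 11101 = 00010
  pos 5: 10101 XOR 11101 = 01000
  pos 6: 10001 XOR 11101 = 01100
  pos 7: 11000 XOR 11101 = 00101
  pos 9: 10100 XOR 11101 = 01001
  pos 10: 10010 XOR 11101 = 01111
Remainder (last 4 bits) = 1111. This is the CRC / FCS.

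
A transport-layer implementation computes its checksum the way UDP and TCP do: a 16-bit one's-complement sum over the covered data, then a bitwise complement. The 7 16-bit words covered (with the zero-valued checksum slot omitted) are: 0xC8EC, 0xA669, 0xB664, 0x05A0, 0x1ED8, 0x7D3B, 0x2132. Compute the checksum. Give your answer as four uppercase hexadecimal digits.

175F

One's-complement addition (fold any carry out of bit 15 back into bit 0):
  0xC8EC + 0xA669 = 0x16F55 → wrap carry → 0x6F56
  0x6F56 + 0xB664 = 0x125BA → wrap carry → 0x25BB
  0x25BB + 0x05A0 = 0x02B5B
  0x2B5B + 0x1ED8 = 0x04A33
  0x4A33 + 0x7D3B = 0x0C76E
  0xC76E + 0x2132 = 0x0E8A0
One's-complement sum = 0xE8A0.
Checksum = ~0xE8A0 & 0xFFFF = 0x175F.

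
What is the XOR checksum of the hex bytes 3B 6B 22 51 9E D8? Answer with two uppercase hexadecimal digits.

XOR the bytes together:
  start with 0x3B
  0x3B ⊕ 0x6B = 0x50
  0x50 ⊕ 0x22 = 0x72
  0x72 ⊕ 0x51 = 0x23
  0x23 ⊕ 0x9E = 0xBD
  0xBD ⊕ 0xD8 = 0x65

65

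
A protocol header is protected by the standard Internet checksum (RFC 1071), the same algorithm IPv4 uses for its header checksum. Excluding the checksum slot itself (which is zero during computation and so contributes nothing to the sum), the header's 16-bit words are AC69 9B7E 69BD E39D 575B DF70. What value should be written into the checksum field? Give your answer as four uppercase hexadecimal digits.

33F0

One's-complement addition (fold any carry out of bit 15 back into bit 0):
  0xAC69 + 0x9B7E = 0x147E7 → wrap carry → 0x47E8
  0x47E8 + 0x69BD = 0x0B1A5
  0xB1A5 + 0xE39D = 0x19542 → wrap carry → 0x9543
  0x9543 + 0x575B = 0x0EC9E
  0xEC9E + 0xDF70 = 0x1CC0E → wrap carry → 0xCC0F
One's-complement sum = 0xCC0F.
Checksum = ~0xCC0F & 0xFFFF = 0x33F0.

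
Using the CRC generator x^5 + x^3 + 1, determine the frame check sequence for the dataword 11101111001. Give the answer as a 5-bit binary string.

Append 5 zeros: 1110111100100000. Divide by 101001 (XOR where the leading bit is 1):
  pos 0: 111011 XOR 101001 = 010010
  pos 1: 100101 XOR 101001 = 001100
  pos 3: 110010 XOR 101001 = 011011
  pos 4: 110110 XOR 101001 = 011111
  pos 5: 111111 XOR 101001 = 010110
  pos 6: 101100 XOR 101001 = 000101
  pos 9: 101000 XOR 101001 = 000001
Remainder (last 5 bits) = 00010. This is the CRC / FCS.

00010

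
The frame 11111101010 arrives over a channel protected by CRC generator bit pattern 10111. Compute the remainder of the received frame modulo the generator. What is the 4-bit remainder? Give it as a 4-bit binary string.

0000

Modulo-2 division of 11111101010 by 10111:
  pos 0: 11111 XOR 10111 = 01000
  pos 1: 10001 XOR 10111 = 00110
  pos 3: 11001 XOR 10111 = 01110
  pos 4: 11100 XOR 10111 = 01011
  pos 5: 10111 XOR 10111 = 00000
Remainder = 0000 (zero — the frame passes the CRC check).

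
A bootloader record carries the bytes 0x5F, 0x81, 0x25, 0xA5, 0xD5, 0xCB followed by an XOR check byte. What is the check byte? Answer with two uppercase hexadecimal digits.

40

XOR the bytes together:
  start with 0x5F
  0x5F ⊕ 0x81 = 0xDE
  0xDE ⊕ 0x25 = 0xFB
  0xFB ⊕ 0xA5 = 0x5E
  0x5E ⊕ 0xD5 = 0x8B
  0x8B ⊕ 0xCB = 0x40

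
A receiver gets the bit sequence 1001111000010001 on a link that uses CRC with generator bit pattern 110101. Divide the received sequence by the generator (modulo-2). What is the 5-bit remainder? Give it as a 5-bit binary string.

11100

Modulo-2 division of 1001111000010001 by 110101:
  pos 0: 100111 XOR 110101 = 010010
  pos 1: 100101 XOR 110101 = 010000
  pos 2: 100000 XOR 110101 = 010101
  pos 3: 101010 XOR 110101 = 011111
  pos 4: 111110 XOR 110101 = 001011
  pos 6: 101101 XOR 110101 = 011000
  pos 7: 110000 XOR 110101 = 000101
  pos 10: 101001 XOR 110101 = 011100
Remainder = 11100 (nonzero — an error is detected).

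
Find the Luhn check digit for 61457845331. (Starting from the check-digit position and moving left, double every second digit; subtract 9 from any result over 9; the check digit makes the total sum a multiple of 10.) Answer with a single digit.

Partial digits right→left: 1 3 3 5 4 8 7 5 4 1 6
Double every second digit counting from the check-digit position (so the 1st, 3rd, 5th, ... of the partial from the right).
  doubled (with −9 where >9): 2 6 8 5 8 3 → sum 32
  kept as-is: 3 5 8 5 1 → sum 22
Total = 32 + 22 = 54.
Check digit = (10 − (54 mod 10)) mod 10 = 6.

6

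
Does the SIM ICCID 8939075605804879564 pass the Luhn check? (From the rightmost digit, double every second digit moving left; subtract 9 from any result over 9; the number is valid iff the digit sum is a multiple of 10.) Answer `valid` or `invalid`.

From the right, keep odd positions and double even positions (subtract 9 from any doubled value over 9):
  doubled (positions 2,4,...): 3 9 7 0 1 3 5 9 9 → sum 46
  kept (positions 1,3,...): 4 5 7 4 8 0 5 0 3 8 → sum 44
Total = 90.
90 mod 10 = 0, so the number is valid.

valid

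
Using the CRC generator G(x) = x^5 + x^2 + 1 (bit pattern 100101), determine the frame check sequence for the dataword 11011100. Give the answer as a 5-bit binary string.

Append 5 zeros: 1101110000000. Divide by 100101 (XOR where the leading bit is 1):
  pos 0: 110111 XOR 100101 = 010010
  pos 1: 100100 XOR 100101 = 000001
  pos 6: 100000 XOR 100101 = 000101
Remainder (last 5 bits) = 01010. This is the CRC / FCS.

01010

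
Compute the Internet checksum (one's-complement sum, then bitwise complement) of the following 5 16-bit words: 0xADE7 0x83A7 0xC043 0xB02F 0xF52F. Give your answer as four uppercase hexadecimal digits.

68CD

One's-complement addition (fold any carry out of bit 15 back into bit 0):
  0xADE7 + 0x83A7 = 0x1318E → wrap carry → 0x318F
  0x318F + 0xC043 = 0x0F1D2
  0xF1D2 + 0xB02F = 0x1A201 → wrap carry → 0xA202
  0xA202 + 0xF52F = 0x19731 → wrap carry → 0x9732
One's-complement sum = 0x9732.
Checksum = ~0x9732 & 0xFFFF = 0x68CD.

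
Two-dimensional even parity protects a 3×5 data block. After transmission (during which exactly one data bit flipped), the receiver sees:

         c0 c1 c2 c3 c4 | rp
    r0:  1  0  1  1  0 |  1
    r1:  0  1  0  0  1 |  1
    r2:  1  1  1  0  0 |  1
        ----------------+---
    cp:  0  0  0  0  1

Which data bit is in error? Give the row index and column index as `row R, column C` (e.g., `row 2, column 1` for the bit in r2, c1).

row 1, column 3

Recompute each row's even parity and compare to rp:
  r0: data parity 1, sent rp 1 → ok
  r1: data parity 0, sent rp 1 → mismatch
  r2: data parity 1, sent rp 1 → ok
Recompute each column's even parity and compare to cp:
  c0: data parity 0, sent cp 0 → ok
  c1: data parity 0, sent cp 0 → ok
  c2: data parity 0, sent cp 0 → ok
  c3: data parity 1, sent cp 0 → mismatch
  c4: data parity 1, sent cp 1 → ok
Exactly one row (r1) and one column (c3) fail → the flipped bit is at their intersection.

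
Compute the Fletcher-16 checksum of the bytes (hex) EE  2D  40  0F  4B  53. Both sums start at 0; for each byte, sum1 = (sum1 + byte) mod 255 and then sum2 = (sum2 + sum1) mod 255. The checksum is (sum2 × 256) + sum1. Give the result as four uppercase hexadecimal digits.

Running sums (mod 255):
  after byte 0 (EE): sum1=238, sum2=238
  after byte 1 (2D): sum1=28, sum2=11
  after byte 2 (40): sum1=92, sum2=103
  after byte 3 (0F): sum1=107, sum2=210
  after byte 4 (4B): sum1=182, sum2=137
  after byte 5 (53): sum1=10, sum2=147
Checksum = sum2·256 + sum1 = 147·256 + 10 = 37642 = 0x930A.

930A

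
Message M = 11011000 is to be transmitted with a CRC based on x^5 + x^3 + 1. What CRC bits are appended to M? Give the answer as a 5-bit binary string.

Append 5 zeros: 1101100000000. Divide by 101001 (XOR where the leading bit is 1):
  pos 0: 110110 XOR 101001 = 011111
  pos 1: 111110 XOR 101001 = 010111
  pos 2: 101110 XOR 101001 = 000111
  pos 5: 111000 XOR 101001 = 010001
  pos 6: 100010 XOR 101001 = 001011
Remainder (last 5 bits) = 10110. This is the CRC / FCS.

10110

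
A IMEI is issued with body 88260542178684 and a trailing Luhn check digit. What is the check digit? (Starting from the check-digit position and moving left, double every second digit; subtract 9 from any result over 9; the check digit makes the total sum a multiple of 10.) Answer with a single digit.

Partial digits right→left: 4 8 6 8 7 1 2 4 5 0 6 2 8 8
Double every second digit counting from the check-digit position (so the 1st, 3rd, 5th, ... of the partial from the right).
  doubled (with −9 where >9): 8 3 5 4 1 3 7 → sum 31
  kept as-is: 8 8 1 4 0 2 8 → sum 31
Total = 31 + 31 = 62.
Check digit = (10 − (62 mod 10)) mod 10 = 8.

8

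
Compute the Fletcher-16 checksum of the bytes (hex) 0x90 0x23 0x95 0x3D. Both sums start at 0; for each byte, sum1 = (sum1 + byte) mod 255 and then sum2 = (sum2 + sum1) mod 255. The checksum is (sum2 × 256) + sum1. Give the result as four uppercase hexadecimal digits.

Running sums (mod 255):
  after byte 0 (0x90): sum1=144, sum2=144
  after byte 1 (0x23): sum1=179, sum2=68
  after byte 2 (0x95): sum1=73, sum2=141
  after byte 3 (0x3D): sum1=134, sum2=20
Checksum = sum2·256 + sum1 = 20·256 + 134 = 5254 = 0x1486.

1486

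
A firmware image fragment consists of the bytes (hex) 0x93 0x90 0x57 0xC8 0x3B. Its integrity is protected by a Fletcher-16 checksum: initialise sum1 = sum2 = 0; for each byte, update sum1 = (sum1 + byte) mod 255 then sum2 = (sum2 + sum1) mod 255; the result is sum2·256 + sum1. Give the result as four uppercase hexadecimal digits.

F67F

Running sums (mod 255):
  after byte 0 (0x93): sum1=147, sum2=147
  after byte 1 (0x90): sum1=36, sum2=183
  after byte 2 (0x57): sum1=123, sum2=51
  after byte 3 (0xC8): sum1=68, sum2=119
  after byte 4 (0x3B): sum1=127, sum2=246
Checksum = sum2·256 + sum1 = 246·256 + 127 = 63103 = 0xF67F.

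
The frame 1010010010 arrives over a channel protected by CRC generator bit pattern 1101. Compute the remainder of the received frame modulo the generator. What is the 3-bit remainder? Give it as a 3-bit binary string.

000

Modulo-2 division of 1010010010 by 1101:
  pos 0: 1010 XOR 1101 = 0111
  pos 1: 1110 XOR 1101 = 0011
  pos 3: 1110 XOR 1101 = 0011
  pos 5: 1101 XOR 1101 = 0000
Remainder = 000 (zero — the frame passes the CRC check).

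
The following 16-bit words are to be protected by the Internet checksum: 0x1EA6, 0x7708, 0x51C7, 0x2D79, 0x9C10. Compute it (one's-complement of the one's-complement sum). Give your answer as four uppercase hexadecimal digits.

4F00

One's-complement addition (fold any carry out of bit 15 back into bit 0):
  0x1EA6 + 0x7708 = 0x095AE
  0x95AE + 0x51C7 = 0x0E775
  0xE775 + 0x2D79 = 0x114EE → wrap carry → 0x14EF
  0x14EF + 0x9C10 = 0x0B0FF
One's-complement sum = 0xB0FF.
Checksum = ~0xB0FF & 0xFFFF = 0x4F00.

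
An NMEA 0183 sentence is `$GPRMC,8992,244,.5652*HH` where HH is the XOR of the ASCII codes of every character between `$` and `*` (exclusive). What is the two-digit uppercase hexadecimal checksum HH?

75

XOR the ASCII codes of the payload characters:
  'G' = 0x47 → acc = 0x47
  'P' = 0x50 → acc = 0x17
  'R' = 0x52 → acc = 0x45
  'M' = 0x4D → acc = 0x08
  'C' = 0x43 → acc = 0x4B
  ',' = 0x2C → acc = 0x67
  '8' = 0x38 → acc = 0x5F
  '9' = 0x39 → acc = 0x66
  '9' = 0x39 → acc = 0x5F
  '2' = 0x32 → acc = 0x6D
  ',' = 0x2C → acc = 0x41
  '2' = 0x32 → acc = 0x73
  '4' = 0x34 → acc = 0x47
  '4' = 0x34 → acc = 0x73
  ',' = 0x2C → acc = 0x5F
  '.' = 0x2E → acc = 0x71
  '5' = 0x35 → acc = 0x44
  '6' = 0x36 → acc = 0x72
  '5' = 0x35 → acc = 0x47
  '2' = 0x32 → acc = 0x75
Checksum = 0x75.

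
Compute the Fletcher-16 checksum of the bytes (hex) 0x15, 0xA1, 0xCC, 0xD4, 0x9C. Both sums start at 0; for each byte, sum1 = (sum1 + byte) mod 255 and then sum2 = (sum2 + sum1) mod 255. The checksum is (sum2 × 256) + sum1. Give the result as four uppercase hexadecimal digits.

Running sums (mod 255):
  after byte 0 (0x15): sum1=21, sum2=21
  after byte 1 (0xA1): sum1=182, sum2=203
  after byte 2 (0xCC): sum1=131, sum2=79
  after byte 3 (0xD4): sum1=88, sum2=167
  after byte 4 (0x9C): sum1=244, sum2=156
Checksum = sum2·256 + sum1 = 156·256 + 244 = 40180 = 0x9CF4.

9CF4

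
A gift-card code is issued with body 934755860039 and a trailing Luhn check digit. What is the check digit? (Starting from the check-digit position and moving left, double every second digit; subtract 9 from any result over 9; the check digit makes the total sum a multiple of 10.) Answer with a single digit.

7

Partial digits right→left: 9 3 0 0 6 8 5 5 7 4 3 9
Double every second digit counting from the check-digit position (so the 1st, 3rd, 5th, ... of the partial from the right).
  doubled (with −9 where >9): 9 0 3 1 5 6 → sum 24
  kept as-is: 3 0 8 5 4 9 → sum 29
Total = 24 + 29 = 53.
Check digit = (10 − (53 mod 10)) mod 10 = 7.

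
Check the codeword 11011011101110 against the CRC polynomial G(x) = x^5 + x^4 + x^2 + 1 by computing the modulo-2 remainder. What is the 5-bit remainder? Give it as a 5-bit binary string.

00000

Modulo-2 division of 11011011101110 by 110101:
  pos 0: 110110 XOR 110101 = 000011
  pos 4: 111110 XOR 110101 = 001011
  pos 6: 101111 XOR 110101 = 011010
  pos 7: 110101 XOR 110101 = 000000
Remainder = 00000 (zero — the frame passes the CRC check).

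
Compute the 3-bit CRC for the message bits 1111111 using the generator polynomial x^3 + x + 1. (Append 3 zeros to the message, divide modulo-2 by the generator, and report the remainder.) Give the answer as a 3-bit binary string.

000

Append 3 zeros: 1111111000. Divide by 1011 (XOR where the leading bit is 1):
  pos 0: 1111 XOR 1011 = 0100
  pos 1: 1001 XOR 1011 = 0010
  pos 3: 1011 XOR 1011 = 0000
Remainder (last 3 bits) = 000. This is the CRC / FCS.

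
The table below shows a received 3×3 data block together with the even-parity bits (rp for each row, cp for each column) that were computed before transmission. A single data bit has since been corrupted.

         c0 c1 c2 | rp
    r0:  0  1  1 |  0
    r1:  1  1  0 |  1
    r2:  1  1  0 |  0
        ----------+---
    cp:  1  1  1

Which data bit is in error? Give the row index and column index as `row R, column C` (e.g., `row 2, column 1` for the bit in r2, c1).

row 1, column 0

Recompute each row's even parity and compare to rp:
  r0: data parity 0, sent rp 0 → ok
  r1: data parity 0, sent rp 1 → mismatch
  r2: data parity 0, sent rp 0 → ok
Recompute each column's even parity and compare to cp:
  c0: data parity 0, sent cp 1 → mismatch
  c1: data parity 1, sent cp 1 → ok
  c2: data parity 1, sent cp 1 → ok
Exactly one row (r1) and one column (c0) fail → the flipped bit is at their intersection.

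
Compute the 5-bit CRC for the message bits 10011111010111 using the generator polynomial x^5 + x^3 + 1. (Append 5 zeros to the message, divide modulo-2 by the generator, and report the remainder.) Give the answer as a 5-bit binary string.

10011

Append 5 zeros: 1001111101011100000. Divide by 101001 (XOR where the leading bit is 1):
  pos 0: 100111 XOR 101001 = 001110
  pos 2: 111011 XOR 101001 = 010010
  pos 3: 100100 XOR 101001 = 001101
  pos 5: 110110 XOR 101001 = 011111
  pos 6: 111111 XOR 101001 = 010110
  pos 7: 101101 XOR 101001 = 000100
  pos 10: 100100 XOR 101001 = 001101
  pos 12: 110100 XOR 101001 = 011101
  pos 13: 111010 XOR 101001 = 010011
Remainder (last 5 bits) = 10011. This is the CRC / FCS.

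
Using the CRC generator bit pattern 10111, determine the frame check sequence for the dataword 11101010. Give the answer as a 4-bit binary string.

0100

Append 4 zeros: 111010100000. Divide by 10111 (XOR where the leading bit is 1):
  pos 0: 11101 XOR 10111 = 01010
  pos 1: 10100 XOR 10111 = 00011
  pos 4: 11100 XOR 10111 = 01011
  pos 5: 10110 XOR 10111 = 00001
Remainder (last 4 bits) = 0100. This is the CRC / FCS.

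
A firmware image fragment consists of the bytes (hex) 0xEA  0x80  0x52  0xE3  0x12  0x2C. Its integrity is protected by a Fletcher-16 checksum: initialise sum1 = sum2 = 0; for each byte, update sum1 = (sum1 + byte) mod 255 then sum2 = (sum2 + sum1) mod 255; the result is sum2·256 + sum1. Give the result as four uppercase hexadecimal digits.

Running sums (mod 255):
  after byte 0 (0xEA): sum1=234, sum2=234
  after byte 1 (0x80): sum1=107, sum2=86
  after byte 2 (0x52): sum1=189, sum2=20
  after byte 3 (0xE3): sum1=161, sum2=181
  after byte 4 (0x12): sum1=179, sum2=105
  after byte 5 (0x2C): sum1=223, sum2=73
Checksum = sum2·256 + sum1 = 73·256 + 223 = 18911 = 0x49DF.

49DF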